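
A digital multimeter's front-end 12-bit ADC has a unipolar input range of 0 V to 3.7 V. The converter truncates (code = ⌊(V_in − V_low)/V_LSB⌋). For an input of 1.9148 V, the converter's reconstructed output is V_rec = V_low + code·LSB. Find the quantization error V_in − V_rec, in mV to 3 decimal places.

Step size: 3.7 V ÷ 2^12 = 0.903 mV.
Scaled input = 2119.7354 LSBs, so code = 2119.
V_rec = 0 + 2119·0.00090332 = 1.9141357 V.
V_in − V_rec = 0.000664258 V = 0.664 mV.

0.664 mV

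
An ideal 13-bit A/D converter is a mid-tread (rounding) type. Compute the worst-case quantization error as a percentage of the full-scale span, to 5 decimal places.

Rounding → worst-case error = ½ LSB = V_FS/2^14, so 100/16384 = 0.00610352 % of full scale.

0.00610 %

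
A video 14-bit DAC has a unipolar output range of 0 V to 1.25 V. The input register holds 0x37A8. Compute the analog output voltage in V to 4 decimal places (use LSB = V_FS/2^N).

LSB = 1.25 V / 2^14 = 76.29 µV.
Code 0x37A8 = 14248 decimal.
V_out = 0 + 14248 × 7.62939e-05 V = 1.08704 V.

1.0870 V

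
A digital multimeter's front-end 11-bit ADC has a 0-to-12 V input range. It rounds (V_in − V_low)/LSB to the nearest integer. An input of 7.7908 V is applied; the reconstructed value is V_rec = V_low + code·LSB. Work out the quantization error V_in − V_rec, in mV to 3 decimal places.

-2.169 mV

LSB = 12/2^11 = 5.859 mV.
(7.7908 − 0)/0.00585938 = 1329.6299; round gives code 1330.
V_rec = 0 + 1330·0.00585938 = 7.7929688 V.
Error = 7.7908 − 7.7929688 = -0.00216875 V = -2.169 mV.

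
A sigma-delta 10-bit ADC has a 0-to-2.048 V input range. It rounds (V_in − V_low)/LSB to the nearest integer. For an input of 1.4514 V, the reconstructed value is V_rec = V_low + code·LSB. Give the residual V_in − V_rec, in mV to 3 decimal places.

-0.600 mV

LSB = 2.048/2^10 = 2.000 mV.
Scaled input = 725.7000 LSBs, so code = 726.
V_rec = 0 + 726·0.002 = 1.452 V.
Error = 1.4514 − 1.452 = -0.0006 V = -0.600 mV.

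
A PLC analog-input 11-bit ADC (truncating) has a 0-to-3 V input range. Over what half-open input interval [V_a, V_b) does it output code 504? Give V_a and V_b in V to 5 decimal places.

[0.73828 V, 0.73975 V)

LSB = 3/2^11 = 1.465 mV.
V_a = V_low + 504·LSB = 0.738281 V; V_b = V_low + 505·LSB = 0.739746 V.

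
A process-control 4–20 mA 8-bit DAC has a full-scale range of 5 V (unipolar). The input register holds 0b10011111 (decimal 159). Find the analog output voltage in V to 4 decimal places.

LSB = 5 V / 2^8 = 19.531 mV.
Code 0b10011111 = 159 decimal.
V_out = 0 + 159 × 0.0195312 V = 3.10547 V.

3.1055 V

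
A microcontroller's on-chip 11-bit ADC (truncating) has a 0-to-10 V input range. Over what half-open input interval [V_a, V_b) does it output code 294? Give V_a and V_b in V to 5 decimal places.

LSB = 10/2^11 = 4.883 mV.
V_a = V_low + 294·LSB = 1.43555 V; V_b = V_low + 295·LSB = 1.44043 V.

[1.43555 V, 1.44043 V)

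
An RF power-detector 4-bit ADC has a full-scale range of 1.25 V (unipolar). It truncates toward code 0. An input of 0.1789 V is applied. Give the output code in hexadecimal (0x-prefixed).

With 16 levels over 1.25 V, one step is 78.125 mV.
(V_in − V_low)/LSB = (0.1789 − 0) / 0.078125 = 2.290.
⌊·⌋(2.290) = 2.
In hexadecimal (0x-prefixed): 0x2.

code 0x2 (decimal 2)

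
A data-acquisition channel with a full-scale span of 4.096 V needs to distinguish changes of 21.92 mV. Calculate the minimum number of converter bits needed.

Number of steps required ≥ 4.096 V / 21.92 mV = 186.86.
Need 2^N ≥ 186.86; 2^7 = 128, 2^8 = 256.
Minimum N = 8.

8 bits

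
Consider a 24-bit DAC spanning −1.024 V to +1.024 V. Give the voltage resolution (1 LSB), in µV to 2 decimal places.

0.12 µV

Full-scale span = 2.048 V.
LSB = 2.048 / 2^24 = 2.048 / 16777216 = 1.2207e-07 V = 0.12 µV.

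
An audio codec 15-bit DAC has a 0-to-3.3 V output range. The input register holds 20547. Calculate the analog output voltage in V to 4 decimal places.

LSB = 3.3 V / 2^15 = 100.71 µV.
V_out = 0 + 20547 × 0.000100708 V = 2.06925 V.

2.0692 V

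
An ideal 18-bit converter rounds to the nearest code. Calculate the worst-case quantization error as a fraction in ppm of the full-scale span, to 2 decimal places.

1.91 ppm

Rounding → worst-case error = ½ LSB = V_FS/2^19, so 1e+06/524288 = 1.90735 ppm of full scale.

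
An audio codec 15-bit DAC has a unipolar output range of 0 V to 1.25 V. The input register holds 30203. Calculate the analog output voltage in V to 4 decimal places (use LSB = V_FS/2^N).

1.1522 V

LSB = 1.25 V / 2^15 = 38.15 µV.
V_out = 0 + 30203 × 3.8147e-05 V = 1.15215 V.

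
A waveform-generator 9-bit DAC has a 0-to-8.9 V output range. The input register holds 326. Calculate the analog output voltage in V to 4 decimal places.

5.6668 V

LSB = 8.9 V / 2^9 = 17.383 mV.
V_out = 0 + 326 × 0.0173828 V = 5.6668 V.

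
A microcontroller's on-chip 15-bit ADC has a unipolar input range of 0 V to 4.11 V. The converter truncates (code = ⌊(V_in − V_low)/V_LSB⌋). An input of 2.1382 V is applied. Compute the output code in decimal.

code 17047

Full-scale span = 4.11 V; LSB = 4.11/2^15 = 125.43 µV.
(V_in − V_low)/LSB = (2.1382 − 0) / 0.000125427 = 17047.333.
⌊·⌋(17047.333) = 17047.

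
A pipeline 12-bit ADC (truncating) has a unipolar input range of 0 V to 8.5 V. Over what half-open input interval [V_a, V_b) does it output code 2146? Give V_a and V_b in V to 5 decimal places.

LSB = 8.5/2^12 = 2.075 mV.
V_a = V_low + 2146·LSB = 4.45337 V; V_b = V_low + 2147·LSB = 4.45544 V.

[4.45337 V, 4.45544 V)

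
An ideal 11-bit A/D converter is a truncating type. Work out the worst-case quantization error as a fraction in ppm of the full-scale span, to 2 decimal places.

488.28 ppm

Truncating → worst-case error = 1 LSB = V_FS/2^11, so 1e+06/2048 = 488.281 ppm of full scale.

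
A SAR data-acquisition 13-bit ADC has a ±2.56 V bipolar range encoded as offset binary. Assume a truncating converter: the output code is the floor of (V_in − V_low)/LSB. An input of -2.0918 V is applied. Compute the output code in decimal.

With 8192 levels over 5.12 V, one step is 0.625 mV.
(V_in − V_low)/LSB = (-2.0918 − (−2.56)) / 0.000625 = 749.120.
⌊·⌋(749.120) = 749.

code 749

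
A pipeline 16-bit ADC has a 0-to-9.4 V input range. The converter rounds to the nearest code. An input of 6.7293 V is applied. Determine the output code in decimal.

Full-scale span = 9.4 V; LSB = 9.4/2^16 = 143.43 µV.
(6.7293 − 0) / 0.000143433 = 46916.107 LSBs.
So the output code is 46916.

code 46916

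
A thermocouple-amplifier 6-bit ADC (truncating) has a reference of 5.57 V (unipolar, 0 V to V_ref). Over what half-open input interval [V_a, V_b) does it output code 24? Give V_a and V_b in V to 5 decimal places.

[2.08875 V, 2.17578 V)

LSB = 5.57/2^6 = 87.031 mV.
V_a = V_low + 24·LSB = 2.08875 V; V_b = V_low + 25·LSB = 2.17578 V.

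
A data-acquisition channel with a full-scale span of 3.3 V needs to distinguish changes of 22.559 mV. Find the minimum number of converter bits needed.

8 bits

Number of steps required ≥ 3.3 V / 22.559 mV = 146.28.
Need 2^N ≥ 146.28; 2^7 = 128, 2^8 = 256.
Minimum N = 8.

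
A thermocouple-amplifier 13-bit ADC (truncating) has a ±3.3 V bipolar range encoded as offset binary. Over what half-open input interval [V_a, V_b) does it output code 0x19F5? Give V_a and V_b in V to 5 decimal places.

LSB = 6.6/2^13 = 0.806 mV.
Code 0x19F5 = 6645 decimal.
V_a = V_low + 6645·LSB = 2.05364 V; V_b = V_low + 6646·LSB = 2.05444 V.

[2.05364 V, 2.05444 V)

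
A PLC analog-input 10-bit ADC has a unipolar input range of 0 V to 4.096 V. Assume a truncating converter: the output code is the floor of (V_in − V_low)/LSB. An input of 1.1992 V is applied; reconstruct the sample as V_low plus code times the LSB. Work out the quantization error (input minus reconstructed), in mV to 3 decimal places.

3.200 mV

One LSB is 4.096 V / 1024 = 4.000 mV.
Scaled input = 299.8000 LSBs, so code = 299.
V_rec = 0 + 299·0.004 = 1.196 V.
Difference: 0.0032 V → 3.200 mV.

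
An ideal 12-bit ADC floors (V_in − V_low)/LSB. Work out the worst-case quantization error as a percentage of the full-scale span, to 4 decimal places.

0.0244 %

Truncating → worst-case error = 1 LSB = V_FS/2^12, so 100/4096 = 0.0244141 % of full scale.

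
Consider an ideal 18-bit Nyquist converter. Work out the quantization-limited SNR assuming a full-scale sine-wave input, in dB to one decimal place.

110.1 dB

SNR ≈ 6.02·N + 1.76 dB = 6.02·18 + 1.76 = 110.12 dB.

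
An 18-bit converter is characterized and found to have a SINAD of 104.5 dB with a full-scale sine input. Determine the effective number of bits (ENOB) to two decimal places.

ENOB = (SINAD − 1.76) / 6.02 = (104.5 − 1.76)/6.02 = 17.066.

17.07 bits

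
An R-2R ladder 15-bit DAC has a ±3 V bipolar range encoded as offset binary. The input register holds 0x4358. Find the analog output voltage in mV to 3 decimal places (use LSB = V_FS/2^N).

LSB = 6 V / 2^15 = 183.11 µV.
Code 0x4358 = 17240 decimal.
V_out = (−3) + 17240 × 0.000183105 V = 0.156738 V.
= 156.738 mV.

156.738 mV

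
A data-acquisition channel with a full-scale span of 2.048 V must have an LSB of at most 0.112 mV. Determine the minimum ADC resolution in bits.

15 bits

Number of steps required ≥ 2.048 V / 0.112 mV = 18285.71.
Need 2^N ≥ 18285.71; 2^14 = 16384, 2^15 = 32768.
Minimum N = 15.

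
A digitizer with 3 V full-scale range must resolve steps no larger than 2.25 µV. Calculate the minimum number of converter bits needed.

Number of steps required ≥ 3 V / 2.25 µV = 1333333.33.
Need 2^N ≥ 1333333.33; 2^20 = 1048576, 2^21 = 2097152.
Minimum N = 21.

21 bits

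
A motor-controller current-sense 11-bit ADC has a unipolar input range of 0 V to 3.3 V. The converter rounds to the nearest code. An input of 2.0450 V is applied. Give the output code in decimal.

code 1269

LSB = 3.3 V / 2048 = 1.611 mV.
Input sits at 1269.139 steps above V_low.
round(1269.139) = 1269.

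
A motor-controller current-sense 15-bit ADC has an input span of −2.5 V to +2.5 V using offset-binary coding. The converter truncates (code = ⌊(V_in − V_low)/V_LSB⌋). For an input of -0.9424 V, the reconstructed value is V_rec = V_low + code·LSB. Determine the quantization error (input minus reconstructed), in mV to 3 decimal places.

0.135 mV

LSB = 5/2^15 = 152.59 µV.
(V_in − V_low)/LSB = (-0.9424 − (−2.5))/0.000152588 = 10207.8874 → code 10207 (floor).
Reconstructed: -0.9425354 V.
Difference: 0.0001354 V → 0.135 mV.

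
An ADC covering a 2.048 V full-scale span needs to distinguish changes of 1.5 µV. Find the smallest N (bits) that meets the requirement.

Number of steps required ≥ 2.048 V / 1.5 µV = 1365333.33.
Need 2^N ≥ 1365333.33; 2^20 = 1048576, 2^21 = 2097152.
Minimum N = 21.

21 bits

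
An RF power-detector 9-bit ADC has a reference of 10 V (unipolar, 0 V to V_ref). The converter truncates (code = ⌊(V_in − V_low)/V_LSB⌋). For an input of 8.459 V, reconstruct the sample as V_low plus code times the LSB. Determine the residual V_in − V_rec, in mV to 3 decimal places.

LSB = 10/2^9 = 19.531 mV.
Scaled input = 433.1008 LSBs, so code = 433.
V_rec = 0 + 433·0.0195312 = 8.4570312 V.
V_in − V_rec = 0.00196875 V = 1.969 mV.

1.969 mV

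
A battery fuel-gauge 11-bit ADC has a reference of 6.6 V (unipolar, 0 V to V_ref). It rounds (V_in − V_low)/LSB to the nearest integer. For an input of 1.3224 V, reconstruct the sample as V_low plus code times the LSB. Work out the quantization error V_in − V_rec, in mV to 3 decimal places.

One LSB is 6.6 V / 2048 = 3.223 mV.
(V_in − V_low)/LSB = (1.3224 − 0)/0.00322266 = 410.3447 → code 410 (round).
Code 410 maps back to 0 + 410×0.00322266 V = 1.3212891 V.
Difference: 0.00111094 V → 1.111 mV.

1.111 mV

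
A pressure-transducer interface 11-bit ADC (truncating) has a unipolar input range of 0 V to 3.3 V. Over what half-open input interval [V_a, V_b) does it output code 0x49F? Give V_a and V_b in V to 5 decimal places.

[1.90620 V, 1.90781 V)

LSB = 3.3/2^11 = 1.611 mV.
Code 0x49F = 1183 decimal.
V_a = V_low + 1183·LSB = 1.9062 V; V_b = V_low + 1184·LSB = 1.90781 V.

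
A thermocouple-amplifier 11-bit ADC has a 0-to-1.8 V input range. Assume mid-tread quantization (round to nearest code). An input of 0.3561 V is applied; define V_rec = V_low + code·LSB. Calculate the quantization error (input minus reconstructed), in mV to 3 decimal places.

One LSB is 1.8 V / 2048 = 0.879 mV.
Scaled input = 405.1627 LSBs, so code = 405.
Code 405 maps back to 0 + 405×0.000878906 V = 0.35595703 V.
Error = 0.3561 − 0.35595703 = 0.000142969 V = 0.143 mV.

0.143 mV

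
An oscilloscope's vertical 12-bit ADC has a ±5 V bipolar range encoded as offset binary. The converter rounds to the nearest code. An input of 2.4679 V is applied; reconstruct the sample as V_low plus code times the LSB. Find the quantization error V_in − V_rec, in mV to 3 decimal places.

-0.362 mV

LSB = 10/2^12 = 2.441 mV.
(2.4679 − (−5))/0.00244141 = 3058.8518; round gives code 3059.
Code 3059 maps back to (−5) + 3059×0.00244141 V = 2.4682617 V.
Difference: -0.000361719 V → -0.362 mV.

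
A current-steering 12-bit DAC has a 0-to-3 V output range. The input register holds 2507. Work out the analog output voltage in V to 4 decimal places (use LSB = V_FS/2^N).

1.8362 V

LSB = 3 V / 2^12 = 0.732 mV.
V_out = 0 + 2507 × 0.000732422 V = 1.83618 V.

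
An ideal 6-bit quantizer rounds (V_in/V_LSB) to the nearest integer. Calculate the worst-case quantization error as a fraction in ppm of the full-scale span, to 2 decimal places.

7812.50 ppm

Rounding → worst-case error = ½ LSB = V_FS/2^7, so 1e+06/128 = 7812.5 ppm of full scale.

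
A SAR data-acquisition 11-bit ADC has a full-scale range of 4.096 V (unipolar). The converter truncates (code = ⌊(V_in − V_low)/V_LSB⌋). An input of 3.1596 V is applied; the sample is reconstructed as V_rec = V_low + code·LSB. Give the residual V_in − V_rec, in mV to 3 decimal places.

1.600 mV

Step size: 4.096 V ÷ 2^11 = 2.000 mV.
(3.1596 − 0)/0.002 = 1579.8000; ⌊·⌋ gives code 1579.
Code 1579 maps back to 0 + 1579×0.002 V = 3.158 V.
Error = 3.1596 − 3.158 = 0.0016 V = 1.600 mV.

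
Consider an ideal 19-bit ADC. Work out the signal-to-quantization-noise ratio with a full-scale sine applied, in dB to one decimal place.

SNR ≈ 6.02·N + 1.76 dB = 6.02·19 + 1.76 = 116.14 dB.

116.1 dB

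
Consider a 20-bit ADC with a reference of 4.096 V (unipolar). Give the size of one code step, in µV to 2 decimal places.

3.91 µV

Full-scale span = 4.096 V.
LSB = 4.096 / 2^20 = 4.096 / 1048576 = 3.90625e-06 V = 3.91 µV.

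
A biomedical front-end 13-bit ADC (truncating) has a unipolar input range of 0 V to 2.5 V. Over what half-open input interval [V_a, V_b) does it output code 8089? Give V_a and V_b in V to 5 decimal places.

[2.46857 V, 2.46887 V)

LSB = 2.5/2^13 = 305.18 µV.
V_a = V_low + 8089·LSB = 2.46857 V; V_b = V_low + 8090·LSB = 2.46887 V.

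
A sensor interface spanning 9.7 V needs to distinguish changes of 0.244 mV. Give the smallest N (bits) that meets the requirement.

16 bits

Number of steps required ≥ 9.7 V / 0.244 mV = 39754.10.
Need 2^N ≥ 39754.10; 2^15 = 32768, 2^16 = 65536.
Minimum N = 16.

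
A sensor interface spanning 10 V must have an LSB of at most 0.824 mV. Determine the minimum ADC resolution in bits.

Number of steps required ≥ 10 V / 0.824 mV = 12135.92.
Need 2^N ≥ 12135.92; 2^13 = 8192, 2^14 = 16384.
Minimum N = 14.

14 bits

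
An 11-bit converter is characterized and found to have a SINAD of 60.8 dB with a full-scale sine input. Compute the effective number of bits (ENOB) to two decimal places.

9.81 bits

ENOB = (SINAD − 1.76) / 6.02 = (60.8 − 1.76)/6.02 = 9.807.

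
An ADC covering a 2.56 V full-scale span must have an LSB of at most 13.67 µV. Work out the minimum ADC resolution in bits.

18 bits

Number of steps required ≥ 2.56 V / 13.67 µV = 187271.40.
Need 2^N ≥ 187271.40; 2^17 = 131072, 2^18 = 262144.
Minimum N = 18.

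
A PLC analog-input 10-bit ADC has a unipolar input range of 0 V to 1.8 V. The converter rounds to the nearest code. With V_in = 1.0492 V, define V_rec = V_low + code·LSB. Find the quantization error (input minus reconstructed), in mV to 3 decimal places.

One LSB is 1.8 V / 1024 = 1.758 mV.
(1.0492 − 0)/0.00175781 = 596.8782; round gives code 597.
Code 597 maps back to 0 + 597×0.00175781 V = 1.0494141 V.
V_in − V_rec = -0.000214063 V = -0.214 mV.

-0.214 mV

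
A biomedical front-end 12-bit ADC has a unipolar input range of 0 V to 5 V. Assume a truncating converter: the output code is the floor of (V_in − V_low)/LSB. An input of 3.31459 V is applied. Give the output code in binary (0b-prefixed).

With 4096 levels over 5 V, one step is 1.221 mV.
(V_in − V_low)/LSB = (3.31459 − 0) / 0.0012207 = 2715.312.
⌊·⌋(2715.312) = 2715.
In binary (0b-prefixed): 0b101010011011.

code 0b101010011011 (decimal 2715)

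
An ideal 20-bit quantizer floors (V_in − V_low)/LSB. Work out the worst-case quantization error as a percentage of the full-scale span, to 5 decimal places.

0.00010 %

Truncating → worst-case error = 1 LSB = V_FS/2^20, so 100/1048576 = 9.53674e-05 % of full scale.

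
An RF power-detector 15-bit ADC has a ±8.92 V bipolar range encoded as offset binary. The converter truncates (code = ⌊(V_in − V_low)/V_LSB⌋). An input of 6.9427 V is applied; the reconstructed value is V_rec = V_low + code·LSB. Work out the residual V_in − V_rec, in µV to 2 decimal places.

Step size: 17.84 V ÷ 2^15 = 0.544 mV.
(6.9427 − (−8.92))/0.000544434 = 29136.1521; ⌊·⌋ gives code 29136.
Reconstructed: 6.9426172 V.
Error = 6.9427 − 6.9426172 = 8.28125e-05 V = 82.81 µV.

82.81 µV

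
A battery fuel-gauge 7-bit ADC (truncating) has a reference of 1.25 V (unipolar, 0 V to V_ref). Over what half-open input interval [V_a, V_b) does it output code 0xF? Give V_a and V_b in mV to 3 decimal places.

LSB = 1.25/2^7 = 9.766 mV.
Code 0xF = 15 decimal.
V_a = V_low + 15·LSB = 0.146484 V; V_b = V_low + 16·LSB = 0.15625 V.

[146.484 mV, 156.250 mV)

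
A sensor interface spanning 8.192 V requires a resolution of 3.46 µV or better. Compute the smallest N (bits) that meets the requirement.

Number of steps required ≥ 8.192 V / 3.46 µV = 2367630.06.
Need 2^N ≥ 2367630.06; 2^21 = 2097152, 2^22 = 4194304.
Minimum N = 22.

22 bits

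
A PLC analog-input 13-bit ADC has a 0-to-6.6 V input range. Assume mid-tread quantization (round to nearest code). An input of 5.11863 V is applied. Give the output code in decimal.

With 8192 levels over 6.6 V, one step is 0.806 mV.
(V_in − V_low)/LSB = (5.11863 − 0) / 0.000805664 = 6353.306.
So the output code is 6353.

code 6353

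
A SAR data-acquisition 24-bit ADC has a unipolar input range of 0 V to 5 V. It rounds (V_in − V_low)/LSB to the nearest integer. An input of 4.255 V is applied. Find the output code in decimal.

code 14277411

Full-scale span = 5 V; LSB = 5/2^24 = 0.30 µV.
(V_in − V_low)/LSB = (4.255 − 0) / 2.98023e-07 = 14277410.816.
round(14277410.816) = 14277411.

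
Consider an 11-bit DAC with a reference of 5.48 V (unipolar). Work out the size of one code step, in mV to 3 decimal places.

Full-scale span = 5.48 V.
LSB = 5.48 / 2^11 = 5.48 / 2048 = 0.00267578 V = 2.676 mV.

2.676 mV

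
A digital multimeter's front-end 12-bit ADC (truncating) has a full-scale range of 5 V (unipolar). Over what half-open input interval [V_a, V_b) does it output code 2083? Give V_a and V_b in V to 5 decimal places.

[2.54272 V, 2.54395 V)

LSB = 5/2^12 = 1.221 mV.
V_a = V_low + 2083·LSB = 2.54272 V; V_b = V_low + 2084·LSB = 2.54395 V.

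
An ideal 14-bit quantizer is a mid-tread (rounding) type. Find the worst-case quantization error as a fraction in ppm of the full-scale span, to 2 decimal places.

30.52 ppm

Rounding → worst-case error = ½ LSB = V_FS/2^15, so 1e+06/32768 = 30.5176 ppm of full scale.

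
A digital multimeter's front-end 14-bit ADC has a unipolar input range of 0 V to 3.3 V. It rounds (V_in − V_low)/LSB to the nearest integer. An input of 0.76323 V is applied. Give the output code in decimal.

code 3789

With 16384 levels over 3.3 V, one step is 201.42 µV.
(V_in − V_low)/LSB = (0.76323 − 0) / 0.000201416 = 3789.321.
So the output code is 3789.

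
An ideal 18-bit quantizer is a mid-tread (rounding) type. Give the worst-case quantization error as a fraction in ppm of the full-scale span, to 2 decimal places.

1.91 ppm

Rounding → worst-case error = ½ LSB = V_FS/2^19, so 1e+06/524288 = 1.90735 ppm of full scale.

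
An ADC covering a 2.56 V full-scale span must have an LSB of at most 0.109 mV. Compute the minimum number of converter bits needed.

Number of steps required ≥ 2.56 V / 0.109 mV = 23486.24.
Need 2^N ≥ 23486.24; 2^14 = 16384, 2^15 = 32768.
Minimum N = 15.

15 bits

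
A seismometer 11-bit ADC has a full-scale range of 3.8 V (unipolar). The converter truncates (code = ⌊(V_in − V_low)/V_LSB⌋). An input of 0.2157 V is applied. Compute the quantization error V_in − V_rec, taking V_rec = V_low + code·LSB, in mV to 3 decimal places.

Step size: 3.8 V ÷ 2^11 = 1.855 mV.
(0.2157 − 0)/0.00185547 = 116.2509; ⌊·⌋ gives code 116.
Code 116 maps back to 0 + 116×0.00185547 V = 0.21523438 V.
Error = 0.2157 − 0.21523438 = 0.000465625 V = 0.466 mV.

0.466 mV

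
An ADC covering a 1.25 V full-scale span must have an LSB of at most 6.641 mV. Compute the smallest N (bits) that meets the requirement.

8 bits

Number of steps required ≥ 1.25 V / 6.641 mV = 188.22.
Need 2^N ≥ 188.22; 2^7 = 128, 2^8 = 256.
Minimum N = 8.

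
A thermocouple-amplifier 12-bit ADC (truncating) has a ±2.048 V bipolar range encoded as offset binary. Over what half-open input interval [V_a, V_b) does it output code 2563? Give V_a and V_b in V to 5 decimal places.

[0.51500 V, 0.51600 V)

LSB = 4.096/2^12 = 1.000 mV.
V_a = V_low + 2563·LSB = 0.515 V; V_b = V_low + 2564·LSB = 0.516 V.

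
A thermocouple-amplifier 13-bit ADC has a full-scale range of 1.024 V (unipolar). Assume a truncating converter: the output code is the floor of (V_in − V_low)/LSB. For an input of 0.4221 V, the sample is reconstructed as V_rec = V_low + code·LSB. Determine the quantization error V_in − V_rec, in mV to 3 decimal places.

0.100 mV

LSB = 1.024/2^13 = 125.00 µV.
(0.4221 − 0)/0.000125 = 3376.8000; ⌊·⌋ gives code 3376.
Reconstructed: 0.422 V.
V_in − V_rec = 0.0001 V = 0.100 mV.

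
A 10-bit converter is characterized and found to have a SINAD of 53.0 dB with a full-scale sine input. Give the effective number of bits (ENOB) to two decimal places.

8.51 bits

ENOB = (SINAD − 1.76) / 6.02 = (53.0 − 1.76)/6.02 = 8.512.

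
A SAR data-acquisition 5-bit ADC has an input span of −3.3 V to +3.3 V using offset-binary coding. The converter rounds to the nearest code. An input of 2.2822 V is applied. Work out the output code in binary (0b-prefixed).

code 0b11011 (decimal 27)

With 32 levels over 6.6 V, one step is 206.250 mV.
(V_in − V_low)/LSB = (2.2822 − (−3.3)) / 0.20625 = 27.065.
So the output code is 27.
In binary (0b-prefixed): 0b11011.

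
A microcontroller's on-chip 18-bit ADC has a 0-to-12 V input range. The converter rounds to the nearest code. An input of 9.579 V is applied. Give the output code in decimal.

With 262144 levels over 12 V, one step is 45.78 µV.
(V_in − V_low)/LSB = (9.579 − 0) / 4.57764e-05 = 209256.448.
Round → code 209256.

code 209256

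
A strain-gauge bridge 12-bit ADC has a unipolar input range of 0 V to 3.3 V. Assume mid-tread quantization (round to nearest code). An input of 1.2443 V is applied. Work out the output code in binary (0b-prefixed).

code 0b11000001000 (decimal 1544)

Full-scale span = 3.3 V; LSB = 3.3/2^12 = 0.806 mV.
(V_in − V_low)/LSB = (1.2443 − 0) / 0.000805664 = 1544.440.
Round → code 1544.
In binary (0b-prefixed): 0b11000001000.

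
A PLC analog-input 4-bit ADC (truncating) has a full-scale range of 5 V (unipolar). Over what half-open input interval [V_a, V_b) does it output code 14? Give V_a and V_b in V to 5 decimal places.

LSB = 5/2^4 = 312.500 mV.
V_a = V_low + 14·LSB = 4.375 V; V_b = V_low + 15·LSB = 4.6875 V.

[4.37500 V, 4.68750 V)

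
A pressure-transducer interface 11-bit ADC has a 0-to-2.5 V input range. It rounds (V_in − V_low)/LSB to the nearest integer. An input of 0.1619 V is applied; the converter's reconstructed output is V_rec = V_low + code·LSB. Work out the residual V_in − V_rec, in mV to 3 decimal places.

Step size: 2.5 V ÷ 2^11 = 1.221 mV.
(0.1619 − 0)/0.0012207 = 132.6285; round gives code 133.
V_rec = 0 + 133·0.0012207 = 0.16235352 V.
Difference: -0.000453516 V → -0.454 mV.

-0.454 mV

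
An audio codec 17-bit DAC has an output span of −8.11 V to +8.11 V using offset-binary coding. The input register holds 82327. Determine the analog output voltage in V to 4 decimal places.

2.0779 V

LSB = 16.22 V / 2^17 = 123.75 µV.
V_out = (−8.11) + 82327 × 0.000123749 V = 2.07787 V.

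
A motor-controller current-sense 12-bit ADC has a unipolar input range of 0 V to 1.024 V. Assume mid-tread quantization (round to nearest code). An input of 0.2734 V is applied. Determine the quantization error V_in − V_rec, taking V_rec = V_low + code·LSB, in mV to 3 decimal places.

-0.100 mV

LSB = 1.024/2^12 = 250.00 µV.
(0.2734 − 0)/0.00025 = 1093.6000; round gives code 1094.
Reconstructed: 0.2735 V.
V_in − V_rec = -0.0001 V = -0.100 mV.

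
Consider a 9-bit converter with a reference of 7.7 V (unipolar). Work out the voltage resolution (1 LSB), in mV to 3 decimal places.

Full-scale span = 7.7 V.
LSB = 7.7 / 2^9 = 7.7 / 512 = 0.0150391 V = 15.039 mV.

15.039 mV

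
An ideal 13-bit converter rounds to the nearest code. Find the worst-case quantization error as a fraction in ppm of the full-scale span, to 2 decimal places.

Rounding → worst-case error = ½ LSB = V_FS/2^14, so 1e+06/16384 = 61.0352 ppm of full scale.

61.04 ppm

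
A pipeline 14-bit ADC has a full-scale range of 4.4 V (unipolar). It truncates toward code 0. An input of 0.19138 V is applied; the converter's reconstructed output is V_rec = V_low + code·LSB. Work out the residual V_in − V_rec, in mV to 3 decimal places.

One LSB is 4.4 V / 16384 = 268.55 µV.
(V_in − V_low)/LSB = (0.19138 − 0)/0.000268555 = 712.6295 → code 712 (floor).
Code 712 maps back to 0 + 712×0.000268555 V = 0.19121094 V.
V_in − V_rec = 0.000169062 V = 0.169 mV.

0.169 mV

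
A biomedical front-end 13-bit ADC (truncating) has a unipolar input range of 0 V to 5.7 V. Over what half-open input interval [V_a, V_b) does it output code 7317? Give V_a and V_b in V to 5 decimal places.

[5.09117 V, 5.09187 V)

LSB = 5.7/2^13 = 0.696 mV.
V_a = V_low + 7317·LSB = 5.09117 V; V_b = V_low + 7318·LSB = 5.09187 V.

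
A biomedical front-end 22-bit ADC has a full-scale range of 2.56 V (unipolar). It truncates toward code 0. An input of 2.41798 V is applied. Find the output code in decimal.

Full-scale span = 2.56 V; LSB = 2.56/2^22 = 0.61 µV.
(2.41798 − 0) / 6.10352e-07 = 3961618.432 LSBs.
So the output code is 3961618.

code 3961618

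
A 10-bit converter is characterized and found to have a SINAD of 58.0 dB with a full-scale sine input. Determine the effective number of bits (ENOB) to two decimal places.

ENOB = (SINAD − 1.76) / 6.02 = (58.0 − 1.76)/6.02 = 9.342.

9.34 bits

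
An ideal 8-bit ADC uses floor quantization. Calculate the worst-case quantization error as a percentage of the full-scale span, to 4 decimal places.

Truncating → worst-case error = 1 LSB = V_FS/2^8, so 100/256 = 0.390625 % of full scale.

0.3906 %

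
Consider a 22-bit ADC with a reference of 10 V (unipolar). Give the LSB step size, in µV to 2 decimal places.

Full-scale span = 10 V.
LSB = 10 / 2^22 = 10 / 4194304 = 2.38419e-06 V = 2.38 µV.

2.38 µV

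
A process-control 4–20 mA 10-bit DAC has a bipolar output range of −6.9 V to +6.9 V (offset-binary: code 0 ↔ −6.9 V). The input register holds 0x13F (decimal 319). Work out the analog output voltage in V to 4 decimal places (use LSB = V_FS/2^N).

LSB = 13.8 V / 2^10 = 13.477 mV.
Code 0x13F = 319 decimal.
V_out = (−6.9) + 319 × 0.0134766 V = -2.60098 V.

-2.6010 V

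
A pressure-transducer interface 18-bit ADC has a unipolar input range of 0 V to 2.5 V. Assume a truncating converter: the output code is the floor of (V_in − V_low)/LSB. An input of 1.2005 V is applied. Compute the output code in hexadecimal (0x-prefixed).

LSB = 2.5 V / 262144 = 9.54 µV.
(V_in − V_low)/LSB = (1.2005 − 0) / 9.53674e-06 = 125881.549.
Floor → code 125881.
In hexadecimal (0x-prefixed): 0x1EBB9.

code 0x1EBB9 (decimal 125881)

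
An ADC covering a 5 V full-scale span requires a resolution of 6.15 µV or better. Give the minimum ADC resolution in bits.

Number of steps required ≥ 5 V / 6.15 µV = 813008.13.
Need 2^N ≥ 813008.13; 2^19 = 524288, 2^20 = 1048576.
Minimum N = 20.

20 bits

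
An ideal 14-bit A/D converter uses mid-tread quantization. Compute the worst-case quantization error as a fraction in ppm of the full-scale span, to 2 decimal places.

30.52 ppm

Rounding → worst-case error = ½ LSB = V_FS/2^15, so 1e+06/32768 = 30.5176 ppm of full scale.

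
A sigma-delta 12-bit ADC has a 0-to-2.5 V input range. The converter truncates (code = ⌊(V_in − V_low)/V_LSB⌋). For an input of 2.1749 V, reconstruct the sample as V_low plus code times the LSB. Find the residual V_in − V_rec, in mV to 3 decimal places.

0.217 mV

Step size: 2.5 V ÷ 2^12 = 0.610 mV.
(V_in − V_low)/LSB = (2.1749 − 0)/0.000610352 = 3563.3562 → code 3563 (floor).
Code 3563 maps back to 0 + 3563×0.000610352 V = 2.1746826 V.
V_in − V_rec = 0.000217383 V = 0.217 mV.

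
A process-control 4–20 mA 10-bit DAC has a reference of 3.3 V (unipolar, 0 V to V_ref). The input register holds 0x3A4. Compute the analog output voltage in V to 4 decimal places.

3.0035 V

LSB = 3.3 V / 2^10 = 3.223 mV.
Code 0x3A4 = 932 decimal.
V_out = 0 + 932 × 0.00322266 V = 3.00352 V.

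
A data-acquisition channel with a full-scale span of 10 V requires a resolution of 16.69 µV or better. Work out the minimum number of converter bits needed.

Number of steps required ≥ 10 V / 16.69 µV = 599161.17.
Need 2^N ≥ 599161.17; 2^19 = 524288, 2^20 = 1048576.
Minimum N = 20.

20 bits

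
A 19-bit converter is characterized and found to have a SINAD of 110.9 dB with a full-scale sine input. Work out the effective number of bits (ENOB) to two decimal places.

ENOB = (SINAD − 1.76) / 6.02 = (110.9 − 1.76)/6.02 = 18.130.

18.13 bits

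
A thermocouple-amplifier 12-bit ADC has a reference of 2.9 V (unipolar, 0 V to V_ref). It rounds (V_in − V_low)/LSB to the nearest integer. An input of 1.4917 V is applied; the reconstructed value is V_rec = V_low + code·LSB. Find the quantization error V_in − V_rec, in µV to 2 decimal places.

One LSB is 2.9 V / 4096 = 0.708 mV.
Scaled input = 2106.8977 LSBs, so code = 2107.
Reconstructed: 1.4917725 V.
Error = 1.4917 − 1.4917725 = -7.24609e-05 V = -72.46 µV.

-72.46 µV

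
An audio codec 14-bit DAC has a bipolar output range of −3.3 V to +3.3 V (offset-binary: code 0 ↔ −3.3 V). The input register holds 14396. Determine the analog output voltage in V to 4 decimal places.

LSB = 6.6 V / 2^14 = 402.83 µV.
V_out = (−3.3) + 14396 × 0.000402832 V = 2.49917 V.

2.4992 V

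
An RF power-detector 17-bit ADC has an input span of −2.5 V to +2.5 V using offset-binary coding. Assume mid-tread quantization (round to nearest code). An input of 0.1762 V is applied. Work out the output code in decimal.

code 70155

LSB = 5 V / 131072 = 38.15 µV.
(V_in − V_low)/LSB = (0.1762 − (−2.5)) / 3.8147e-05 = 70154.977.
round(70154.977) = 70155.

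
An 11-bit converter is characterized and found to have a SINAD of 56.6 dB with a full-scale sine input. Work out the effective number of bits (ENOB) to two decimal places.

ENOB = (SINAD − 1.76) / 6.02 = (56.6 − 1.76)/6.02 = 9.110.

9.11 bits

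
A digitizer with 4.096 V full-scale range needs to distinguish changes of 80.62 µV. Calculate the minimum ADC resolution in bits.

16 bits

Number of steps required ≥ 4.096 V / 80.62 µV = 50806.25.
Need 2^N ≥ 50806.25; 2^15 = 32768, 2^16 = 65536.
Minimum N = 16.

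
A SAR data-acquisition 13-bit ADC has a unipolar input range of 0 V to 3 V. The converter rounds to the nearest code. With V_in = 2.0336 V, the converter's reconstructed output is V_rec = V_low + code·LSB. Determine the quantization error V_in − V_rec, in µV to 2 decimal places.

LSB = 3/2^13 = 366.21 µV.
Scaled input = 5553.0837 LSBs, so code = 5553.
V_rec = 0 + 5553·0.000366211 = 2.0335693 V.
Error = 2.0336 − 2.0335693 = 3.06641e-05 V = 30.66 µV.

30.66 µV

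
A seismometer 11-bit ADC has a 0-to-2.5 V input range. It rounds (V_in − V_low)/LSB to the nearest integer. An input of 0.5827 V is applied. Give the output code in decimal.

Full-scale span = 2.5 V; LSB = 2.5/2^11 = 1.221 mV.
(V_in − V_low)/LSB = (0.5827 − 0) / 0.0012207 = 477.348.
So the output code is 477.

code 477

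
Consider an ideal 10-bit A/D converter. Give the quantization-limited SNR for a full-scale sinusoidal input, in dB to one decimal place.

62.0 dB

SNR ≈ 6.02·N + 1.76 dB = 6.02·10 + 1.76 = 61.96 dB.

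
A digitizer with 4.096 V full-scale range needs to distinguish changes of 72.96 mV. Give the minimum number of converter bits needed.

Number of steps required ≥ 4.096 V / 72.96 mV = 56.14.
Need 2^N ≥ 56.14; 2^5 = 32, 2^6 = 64.
Minimum N = 6.

6 bits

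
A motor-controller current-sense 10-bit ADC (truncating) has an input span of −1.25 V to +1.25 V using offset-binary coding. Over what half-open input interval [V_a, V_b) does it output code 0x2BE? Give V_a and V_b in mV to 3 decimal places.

LSB = 2.5/2^10 = 2.441 mV.
Code 0x2BE = 702 decimal.
V_a = V_low + 702·LSB = 0.463867 V; V_b = V_low + 703·LSB = 0.466309 V.

[463.867 mV, 466.309 mV)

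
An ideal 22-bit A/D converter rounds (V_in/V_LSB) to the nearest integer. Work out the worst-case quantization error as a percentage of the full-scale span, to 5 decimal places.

0.00001 %

Rounding → worst-case error = ½ LSB = V_FS/2^23, so 100/8388608 = 1.19209e-05 % of full scale.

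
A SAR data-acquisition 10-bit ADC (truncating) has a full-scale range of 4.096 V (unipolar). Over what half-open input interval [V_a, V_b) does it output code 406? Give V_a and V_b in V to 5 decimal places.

LSB = 4.096/2^10 = 4.000 mV.
V_a = V_low + 406·LSB = 1.624 V; V_b = V_low + 407·LSB = 1.628 V.

[1.62400 V, 1.62800 V)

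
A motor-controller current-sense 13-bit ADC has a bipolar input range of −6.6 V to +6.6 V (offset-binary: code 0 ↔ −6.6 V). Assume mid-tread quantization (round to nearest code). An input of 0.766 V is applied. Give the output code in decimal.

code 4571

LSB = 13.2 V / 8192 = 1.611 mV.
Input sits at 4571.384 steps above V_low.
Round → code 4571.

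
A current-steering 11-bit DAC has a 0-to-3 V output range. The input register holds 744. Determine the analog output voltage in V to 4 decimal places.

1.0898 V

LSB = 3 V / 2^11 = 1.465 mV.
V_out = 0 + 744 × 0.00146484 V = 1.08984 V.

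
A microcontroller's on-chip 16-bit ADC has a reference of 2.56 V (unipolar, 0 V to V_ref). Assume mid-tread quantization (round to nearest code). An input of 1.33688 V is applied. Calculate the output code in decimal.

LSB = 2.56 V / 65536 = 39.06 µV.
(V_in − V_low)/LSB = (1.33688 − 0) / 3.90625e-05 = 34224.128.
round(34224.128) = 34224.

code 34224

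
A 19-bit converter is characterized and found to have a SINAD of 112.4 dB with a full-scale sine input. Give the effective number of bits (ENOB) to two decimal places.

18.38 bits

ENOB = (SINAD − 1.76) / 6.02 = (112.4 − 1.76)/6.02 = 18.379.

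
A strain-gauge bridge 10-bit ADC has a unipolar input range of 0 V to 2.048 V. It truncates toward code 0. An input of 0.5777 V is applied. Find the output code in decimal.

code 288

LSB = 2.048 V / 1024 = 2.000 mV.
Input sits at 288.850 steps above V_low.
Floor → code 288.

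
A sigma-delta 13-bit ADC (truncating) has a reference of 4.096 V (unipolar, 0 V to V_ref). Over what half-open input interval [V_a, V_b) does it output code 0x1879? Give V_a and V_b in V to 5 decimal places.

[3.13250 V, 3.13300 V)

LSB = 4.096/2^13 = 0.500 mV.
Code 0x1879 = 6265 decimal.
V_a = V_low + 6265·LSB = 3.1325 V; V_b = V_low + 6266·LSB = 3.133 V.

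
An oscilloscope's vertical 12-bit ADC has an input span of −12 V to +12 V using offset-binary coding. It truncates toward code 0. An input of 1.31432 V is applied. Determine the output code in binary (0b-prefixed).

code 0b100011100000 (decimal 2272)

With 4096 levels over 24 V, one step is 5.859 mV.
(1.31432 − (−12)) / 0.00585938 = 2272.311 LSBs.
Floor → code 2272.
In binary (0b-prefixed): 0b100011100000.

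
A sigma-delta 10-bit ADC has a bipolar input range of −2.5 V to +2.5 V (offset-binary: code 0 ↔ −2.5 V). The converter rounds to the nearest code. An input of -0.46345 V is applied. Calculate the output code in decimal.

code 417

LSB = 5 V / 1024 = 4.883 mV.
Input sits at 417.085 steps above V_low.
Round → code 417.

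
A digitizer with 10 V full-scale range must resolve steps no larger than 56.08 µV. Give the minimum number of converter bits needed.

18 bits

Number of steps required ≥ 10 V / 56.08 µV = 178316.69.
Need 2^N ≥ 178316.69; 2^17 = 131072, 2^18 = 262144.
Minimum N = 18.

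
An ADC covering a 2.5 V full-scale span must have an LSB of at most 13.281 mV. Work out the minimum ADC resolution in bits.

8 bits

Number of steps required ≥ 2.5 V / 13.281 mV = 188.24.
Need 2^N ≥ 188.24; 2^7 = 128, 2^8 = 256.
Minimum N = 8.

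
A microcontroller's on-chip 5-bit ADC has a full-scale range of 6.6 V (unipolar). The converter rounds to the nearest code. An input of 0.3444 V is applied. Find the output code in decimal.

code 2

Full-scale span = 6.6 V; LSB = 6.6/2^5 = 206.250 mV.
(V_in − V_low)/LSB = (0.3444 − 0) / 0.20625 = 1.670.
round(1.670) = 2.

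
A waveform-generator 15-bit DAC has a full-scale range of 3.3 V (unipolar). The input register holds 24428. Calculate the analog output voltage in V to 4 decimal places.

LSB = 3.3 V / 2^15 = 100.71 µV.
V_out = 0 + 24428 × 0.000100708 V = 2.4601 V.

2.4601 V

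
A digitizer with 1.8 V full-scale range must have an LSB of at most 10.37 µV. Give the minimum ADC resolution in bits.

Number of steps required ≥ 1.8 V / 10.37 µV = 173577.63.
Need 2^N ≥ 173577.63; 2^17 = 131072, 2^18 = 262144.
Minimum N = 18.

18 bits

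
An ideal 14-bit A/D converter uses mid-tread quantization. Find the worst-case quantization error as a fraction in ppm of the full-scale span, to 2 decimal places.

Rounding → worst-case error = ½ LSB = V_FS/2^15, so 1e+06/32768 = 30.5176 ppm of full scale.

30.52 ppm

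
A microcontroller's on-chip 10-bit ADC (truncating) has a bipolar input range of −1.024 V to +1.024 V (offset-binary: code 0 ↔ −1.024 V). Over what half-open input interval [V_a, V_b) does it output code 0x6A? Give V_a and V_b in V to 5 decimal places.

[-0.81200 V, -0.81000 V)

LSB = 2.048/2^10 = 2.000 mV.
Code 0x6A = 106 decimal.
V_a = V_low + 106·LSB = -0.812 V; V_b = V_low + 107·LSB = -0.81 V.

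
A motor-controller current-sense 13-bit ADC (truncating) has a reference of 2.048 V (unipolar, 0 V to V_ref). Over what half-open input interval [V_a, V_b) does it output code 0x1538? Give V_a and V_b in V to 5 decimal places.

LSB = 2.048/2^13 = 250.00 µV.
Code 0x1538 = 5432 decimal.
V_a = V_low + 5432·LSB = 1.358 V; V_b = V_low + 5433·LSB = 1.35825 V.

[1.35800 V, 1.35825 V)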